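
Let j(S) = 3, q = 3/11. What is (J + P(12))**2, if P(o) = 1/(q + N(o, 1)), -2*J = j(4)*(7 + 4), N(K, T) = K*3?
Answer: 172791025/636804 ≈ 271.34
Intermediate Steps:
N(K, T) = 3*K
q = 3/11 (q = 3*(1/11) = 3/11 ≈ 0.27273)
J = -33/2 (J = -3*(7 + 4)/2 = -3*11/2 = -1/2*33 = -33/2 ≈ -16.500)
P(o) = 1/(3/11 + 3*o)
(J + P(12))**2 = (-33/2 + 11/(3*(1 + 11*12)))**2 = (-33/2 + 11/(3*(1 + 132)))**2 = (-33/2 + (11/3)/133)**2 = (-33/2 + (11/3)*(1/133))**2 = (-33/2 + 11/399)**2 = (-13145/798)**2 = 172791025/636804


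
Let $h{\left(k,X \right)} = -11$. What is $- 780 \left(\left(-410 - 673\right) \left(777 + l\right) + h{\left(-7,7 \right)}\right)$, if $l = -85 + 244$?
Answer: $790685220$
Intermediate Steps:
$l = 159$
$- 780 \left(\left(-410 - 673\right) \left(777 + l\right) + h{\left(-7,7 \right)}\right) = - 780 \left(\left(-410 - 673\right) \left(777 + 159\right) - 11\right) = - 780 \left(\left(-1083\right) 936 - 11\right) = - 780 \left(-1013688 - 11\right) = \left(-780\right) \left(-1013699\right) = 790685220$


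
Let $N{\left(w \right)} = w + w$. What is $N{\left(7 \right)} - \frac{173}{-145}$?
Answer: $\frac{2203}{145} \approx 15.193$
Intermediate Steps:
$N{\left(w \right)} = 2 w$
$N{\left(7 \right)} - \frac{173}{-145} = 2 \cdot 7 - \frac{173}{-145} = 14 - 173 \left(- \frac{1}{145}\right) = 14 - - \frac{173}{145} = 14 + \frac{173}{145} = \frac{2203}{145}$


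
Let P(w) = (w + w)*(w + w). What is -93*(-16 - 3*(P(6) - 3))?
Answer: 40827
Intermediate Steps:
P(w) = 4*w² (P(w) = (2*w)*(2*w) = 4*w²)
-93*(-16 - 3*(P(6) - 3)) = -93*(-16 - 3*(4*6² - 3)) = -93*(-16 - 3*(4*36 - 3)) = -93*(-16 - 3*(144 - 3)) = -93*(-16 - 3*141) = -93*(-16 - 423) = -93*(-439) = 40827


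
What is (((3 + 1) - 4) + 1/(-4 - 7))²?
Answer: 1/121 ≈ 0.0082645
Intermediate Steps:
(((3 + 1) - 4) + 1/(-4 - 7))² = ((4 - 4) + 1/(-11))² = (0 - 1/11)² = (-1/11)² = 1/121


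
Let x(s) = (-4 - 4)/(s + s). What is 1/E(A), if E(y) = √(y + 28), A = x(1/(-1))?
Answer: √2/8 ≈ 0.17678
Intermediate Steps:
x(s) = -4/s (x(s) = -8*1/(2*s) = -4/s)
A = 4 (A = -4/(1/(-1)) = -4/(-1) = -4*(-1) = 4)
E(y) = √(28 + y)
1/E(A) = 1/(√(28 + 4)) = 1/(√32) = 1/(4*√2) = √2/8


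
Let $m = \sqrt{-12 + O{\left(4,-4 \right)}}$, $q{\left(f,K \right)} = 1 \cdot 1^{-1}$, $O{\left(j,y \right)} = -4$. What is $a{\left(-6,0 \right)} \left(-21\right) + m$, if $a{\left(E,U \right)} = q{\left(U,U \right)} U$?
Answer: $4 i \approx 4.0 i$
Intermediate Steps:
$q{\left(f,K \right)} = 1$ ($q{\left(f,K \right)} = 1 \cdot 1 = 1$)
$a{\left(E,U \right)} = U$ ($a{\left(E,U \right)} = 1 U = U$)
$m = 4 i$ ($m = \sqrt{-12 - 4} = \sqrt{-16} = 4 i \approx 4.0 i$)
$a{\left(-6,0 \right)} \left(-21\right) + m = 0 \left(-21\right) + 4 i = 0 + 4 i = 4 i$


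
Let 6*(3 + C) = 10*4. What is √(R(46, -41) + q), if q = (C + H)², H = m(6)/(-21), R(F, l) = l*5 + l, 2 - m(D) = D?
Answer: 5*I*√453/7 ≈ 15.203*I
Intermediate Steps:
m(D) = 2 - D
C = 11/3 (C = -3 + (10*4)/6 = -3 + (⅙)*40 = -3 + 20/3 = 11/3 ≈ 3.6667)
R(F, l) = 6*l (R(F, l) = 5*l + l = 6*l)
H = 4/21 (H = (2 - 1*6)/(-21) = (2 - 6)*(-1/21) = -4*(-1/21) = 4/21 ≈ 0.19048)
q = 729/49 (q = (11/3 + 4/21)² = (27/7)² = 729/49 ≈ 14.878)
√(R(46, -41) + q) = √(6*(-41) + 729/49) = √(-246 + 729/49) = √(-11325/49) = 5*I*√453/7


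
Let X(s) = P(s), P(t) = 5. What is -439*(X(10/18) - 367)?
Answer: 158918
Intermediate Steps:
X(s) = 5
-439*(X(10/18) - 367) = -439*(5 - 367) = -439*(-362) = 158918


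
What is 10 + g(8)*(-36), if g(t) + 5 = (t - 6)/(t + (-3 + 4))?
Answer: 182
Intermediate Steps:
g(t) = -5 + (-6 + t)/(1 + t) (g(t) = -5 + (t - 6)/(t + (-3 + 4)) = -5 + (-6 + t)/(t + 1) = -5 + (-6 + t)/(1 + t))
10 + g(8)*(-36) = 10 + ((-11 - 4*8)/(1 + 8))*(-36) = 10 + ((-11 - 32)/9)*(-36) = 10 + ((⅑)*(-43))*(-36) = 10 - 43/9*(-36) = 10 + 172 = 182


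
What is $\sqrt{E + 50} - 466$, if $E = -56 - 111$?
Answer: $-466 + 3 i \sqrt{13} \approx -466.0 + 10.817 i$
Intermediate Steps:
$E = -167$
$\sqrt{E + 50} - 466 = \sqrt{-167 + 50} - 466 = \sqrt{-117} - 466 = 3 i \sqrt{13} - 466 = -466 + 3 i \sqrt{13}$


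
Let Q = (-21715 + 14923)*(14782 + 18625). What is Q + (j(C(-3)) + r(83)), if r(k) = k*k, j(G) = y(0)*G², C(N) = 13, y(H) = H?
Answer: -226893455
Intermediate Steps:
Q = -226900344 (Q = -6792*33407 = -226900344)
j(G) = 0 (j(G) = 0*G² = 0)
r(k) = k²
Q + (j(C(-3)) + r(83)) = -226900344 + (0 + 83²) = -226900344 + (0 + 6889) = -226900344 + 6889 = -226893455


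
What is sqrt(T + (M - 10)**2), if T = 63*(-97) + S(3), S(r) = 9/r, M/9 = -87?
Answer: 7*sqrt(12709) ≈ 789.14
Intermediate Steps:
M = -783 (M = 9*(-87) = -783)
T = -6108 (T = 63*(-97) + 9/3 = -6111 + 9*(1/3) = -6111 + 3 = -6108)
sqrt(T + (M - 10)**2) = sqrt(-6108 + (-783 - 10)**2) = sqrt(-6108 + (-793)**2) = sqrt(-6108 + 628849) = sqrt(622741) = 7*sqrt(12709)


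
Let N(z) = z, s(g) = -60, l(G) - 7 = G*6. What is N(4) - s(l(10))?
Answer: 64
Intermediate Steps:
l(G) = 7 + 6*G (l(G) = 7 + G*6 = 7 + 6*G)
N(4) - s(l(10)) = 4 - 1*(-60) = 4 + 60 = 64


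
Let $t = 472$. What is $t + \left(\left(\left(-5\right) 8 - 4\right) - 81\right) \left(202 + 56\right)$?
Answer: $-31778$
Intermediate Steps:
$t + \left(\left(\left(-5\right) 8 - 4\right) - 81\right) \left(202 + 56\right) = 472 + \left(\left(\left(-5\right) 8 - 4\right) - 81\right) \left(202 + 56\right) = 472 + \left(\left(-40 - 4\right) - 81\right) 258 = 472 + \left(-44 - 81\right) 258 = 472 - 32250 = -31778$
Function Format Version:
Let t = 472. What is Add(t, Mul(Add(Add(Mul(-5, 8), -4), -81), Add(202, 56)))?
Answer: -31778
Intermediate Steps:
Add(t, Mul(Add(Add(Mul(-5, 8), -4), -81), Add(202, 56))) = Add(472, Mul(Add(Add(Mul(-5, 8), -4), -81), Add(202, 56))) = Add(472, Mul(Add(Add(-40, -4), -81), 258)) = Add(472, Mul(Add(-44, -81), 258)) = Add(472, Mul(-125, 258)) = Add(472, -32250) = -31778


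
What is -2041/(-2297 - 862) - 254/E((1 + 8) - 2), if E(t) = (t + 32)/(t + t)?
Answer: -285995/3159 ≈ -90.533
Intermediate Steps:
E(t) = (32 + t)/(2*t) (E(t) = (32 + t)/((2*t)) = (32 + t)*(1/(2*t)) = (32 + t)/(2*t))
-2041/(-2297 - 862) - 254/E((1 + 8) - 2) = -2041/(-2297 - 862) - 254*2*((1 + 8) - 2)/(32 + ((1 + 8) - 2)) = -2041/(-3159) - 254*2*(9 - 2)/(32 + (9 - 2)) = -2041*(-1/3159) - 254*14/(32 + 7) = 157/243 - 254/((½)*(⅐)*39) = 157/243 - 254/39/14 = 157/243 - 254*14/39 = 157/243 - 3556/39 = -285995/3159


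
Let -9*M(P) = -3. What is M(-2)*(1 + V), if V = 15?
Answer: 16/3 ≈ 5.3333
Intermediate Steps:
M(P) = ⅓ (M(P) = -⅑*(-3) = ⅓)
M(-2)*(1 + V) = (1 + 15)/3 = (⅓)*16 = 16/3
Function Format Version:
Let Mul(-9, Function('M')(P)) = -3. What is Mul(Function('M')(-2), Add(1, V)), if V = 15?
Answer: Rational(16, 3) ≈ 5.3333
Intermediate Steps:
Function('M')(P) = Rational(1, 3) (Function('M')(P) = Mul(Rational(-1, 9), -3) = Rational(1, 3))
Mul(Function('M')(-2), Add(1, V)) = Mul(Rational(1, 3), Add(1, 15)) = Mul(Rational(1, 3), 16) = Rational(16, 3)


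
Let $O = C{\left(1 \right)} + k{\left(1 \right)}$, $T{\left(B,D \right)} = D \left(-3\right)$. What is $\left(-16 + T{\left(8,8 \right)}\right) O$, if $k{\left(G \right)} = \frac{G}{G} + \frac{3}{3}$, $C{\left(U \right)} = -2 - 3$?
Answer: $120$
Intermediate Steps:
$C{\left(U \right)} = -5$
$T{\left(B,D \right)} = - 3 D$
$k{\left(G \right)} = 2$ ($k{\left(G \right)} = 1 + 3 \cdot \frac{1}{3} = 1 + 1 = 2$)
$O = -3$ ($O = -5 + 2 = -3$)
$\left(-16 + T{\left(8,8 \right)}\right) O = \left(-16 - 24\right) \left(-3\right) = \left(-40\right) \left(-3\right) = 120$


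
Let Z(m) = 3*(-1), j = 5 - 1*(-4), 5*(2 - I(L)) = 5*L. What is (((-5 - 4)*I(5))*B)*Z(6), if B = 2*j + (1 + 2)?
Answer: -1701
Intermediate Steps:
I(L) = 2 - L
j = 9 (j = 5 + 4 = 9)
Z(m) = -3
B = 21 (B = 2*9 + (1 + 2) = 18 + 3 = 21)
(((-5 - 4)*I(5))*B)*Z(6) = (((-5 - 4)*(2 - 1*5))*21)*(-3) = (-9*(2 - 5)*21)*(-3) = (-9*(-3)*21)*(-3) = (27*21)*(-3) = 567*(-3) = -1701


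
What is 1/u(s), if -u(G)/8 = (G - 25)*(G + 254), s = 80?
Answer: -1/146960 ≈ -6.8046e-6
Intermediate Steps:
u(G) = -8*(-25 + G)*(254 + G) (u(G) = -8*(G - 25)*(G + 254) = -8*(-25 + G)*(254 + G))
1/u(s) = 1/(50800 - 1832*80 - 8*80**2) = 1/(50800 - 146560 - 8*6400) = 1/(50800 - 146560 - 51200) = 1/(-146960) = -1/146960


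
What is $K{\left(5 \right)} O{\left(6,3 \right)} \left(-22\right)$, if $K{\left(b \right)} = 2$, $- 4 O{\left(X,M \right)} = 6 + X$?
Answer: $132$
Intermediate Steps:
$O{\left(X,M \right)} = - \frac{3}{2} - \frac{X}{4}$ ($O{\left(X,M \right)} = - \frac{6 + X}{4} = - \frac{3}{2} - \frac{X}{4}$)
$K{\left(5 \right)} O{\left(6,3 \right)} \left(-22\right) = 2 \left(- \frac{3}{2} - \frac{3}{2}\right) \left(-22\right) = 2 \left(-3\right) \left(-22\right) = \left(-6\right) \left(-22\right) = 132$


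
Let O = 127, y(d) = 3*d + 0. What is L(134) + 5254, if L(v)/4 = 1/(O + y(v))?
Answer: 2779370/529 ≈ 5254.0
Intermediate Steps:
y(d) = 3*d
L(v) = 4/(127 + 3*v)
L(134) + 5254 = 4/(127 + 3*134) + 5254 = 4/(127 + 402) + 5254 = 4/529 + 5254 = 2779370/529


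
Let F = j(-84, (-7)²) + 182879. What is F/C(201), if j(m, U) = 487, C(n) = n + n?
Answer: 30561/67 ≈ 456.13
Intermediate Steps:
C(n) = 2*n
F = 183366 (F = 487 + 182879 = 183366)
F/C(201) = 183366/((2*201)) = 183366/402 = 183366*(1/402) = 30561/67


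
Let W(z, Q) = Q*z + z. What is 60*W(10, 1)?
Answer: 1200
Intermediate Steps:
W(z, Q) = z + Q*z
60*W(10, 1) = 60*(10*(1 + 1)) = 60*(10*2) = 60*20 = 1200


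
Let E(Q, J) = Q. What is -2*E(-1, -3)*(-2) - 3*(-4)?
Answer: 8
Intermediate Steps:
-2*E(-1, -3)*(-2) - 3*(-4) = -2*(-1)*(-2) - 3*(-4) = 2*(-2) + 12 = -4 + 12 = 8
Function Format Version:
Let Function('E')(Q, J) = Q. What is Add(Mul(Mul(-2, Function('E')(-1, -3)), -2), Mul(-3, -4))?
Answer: 8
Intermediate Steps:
Add(Mul(Mul(-2, Function('E')(-1, -3)), -2), Mul(-3, -4)) = Add(Mul(Mul(-2, -1), -2), Mul(-3, -4)) = Add(Mul(2, -2), 12) = Add(-4, 12) = 8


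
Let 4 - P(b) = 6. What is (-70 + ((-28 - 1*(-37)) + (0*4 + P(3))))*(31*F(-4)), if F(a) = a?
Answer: 7812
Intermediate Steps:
P(b) = -2 (P(b) = 4 - 1*6 = 4 - 6 = -2)
(-70 + ((-28 - 1*(-37)) + (0*4 + P(3))))*(31*F(-4)) = (-70 + ((-28 - 1*(-37)) + (0*4 - 2)))*(31*(-4)) = (-70 + ((-28 + 37) + (0 - 2)))*(-124) = (-70 + (9 - 2))*(-124) = (-70 + 7)*(-124) = -63*(-124) = 7812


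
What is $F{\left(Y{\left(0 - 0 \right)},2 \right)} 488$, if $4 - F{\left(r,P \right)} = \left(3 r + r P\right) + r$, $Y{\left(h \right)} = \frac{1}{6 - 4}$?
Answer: $488$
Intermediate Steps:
$Y{\left(h \right)} = \frac{1}{2}$
$F{\left(r,P \right)} = 4 - 4 r - P r$ ($F{\left(r,P \right)} = 4 - \left(\left(3 r + r P\right) + r\right) = 4 - \left(\left(3 r + P r\right) + r\right) = 4 - \left(4 r + P r\right) = 4 - 4 r - P r$)
$F{\left(Y{\left(0 - 0 \right)},2 \right)} 488 = \left(4 - 2 - 2 \cdot \frac{1}{2}\right) 488 = \left(4 - 2 - 1\right) 488 = 1 \cdot 488 = 488$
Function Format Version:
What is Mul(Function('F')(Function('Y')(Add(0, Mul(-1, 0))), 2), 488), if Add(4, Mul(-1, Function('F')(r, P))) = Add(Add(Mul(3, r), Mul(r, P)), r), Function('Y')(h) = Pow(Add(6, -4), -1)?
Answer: 488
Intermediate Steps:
Function('Y')(h) = Rational(1, 2) (Function('Y')(h) = Pow(2, -1) = Rational(1, 2))
Function('F')(r, P) = Add(4, Mul(-4, r), Mul(-1, P, r)) (Function('F')(r, P) = Add(4, Mul(-1, Add(Add(Mul(3, r), Mul(r, P)), r))) = Add(4, Mul(-1, Add(Add(Mul(3, r), Mul(P, r)), r))) = Add(4, Mul(-1, Add(Mul(4, r), Mul(P, r)))) = Add(4, Add(Mul(-4, r), Mul(-1, P, r))) = Add(4, Mul(-4, r), Mul(-1, P, r)))
Mul(Function('F')(Function('Y')(Add(0, Mul(-1, 0))), 2), 488) = Mul(Add(4, Mul(-4, Rational(1, 2)), Mul(-1, 2, Rational(1, 2))), 488) = Mul(Add(4, -2, -1), 488) = Mul(1, 488) = 488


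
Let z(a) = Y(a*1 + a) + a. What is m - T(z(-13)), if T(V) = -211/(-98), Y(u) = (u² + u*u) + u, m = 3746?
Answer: 366897/98 ≈ 3743.8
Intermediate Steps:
Y(u) = u + 2*u² (Y(u) = (u² + u²) + u = 2*u² + u = u + 2*u²)
z(a) = a + 2*a*(1 + 4*a) (z(a) = (a*1 + a)*(1 + 2*(a*1 + a)) + a = (a + a)*(1 + 2*(a + a)) + a = (2*a)*(1 + 2*(2*a)) + a = (2*a)*(1 + 4*a) + a = 2*a*(1 + 4*a) + a = a + 2*a*(1 + 4*a))
T(V) = 211/98 (T(V) = -211*(-1/98) = 211/98)
m - T(z(-13)) = 3746 - 1*211/98 = 3746 - 211/98 = 366897/98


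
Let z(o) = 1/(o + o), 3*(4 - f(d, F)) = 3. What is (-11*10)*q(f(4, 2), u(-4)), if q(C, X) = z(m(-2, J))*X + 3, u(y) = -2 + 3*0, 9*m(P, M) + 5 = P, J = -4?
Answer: -3300/7 ≈ -471.43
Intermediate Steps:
f(d, F) = 3 (f(d, F) = 4 - ⅓*3 = 4 - 1 = 3)
m(P, M) = -5/9 + P/9
u(y) = -2 (u(y) = -2 + 0 = -2)
z(o) = 1/(2*o)
q(C, X) = 3 - 9*X/14 (q(C, X) = (1/(2*(-5/9 + (⅑)*(-2))))*X + 3 = (1/(2*(-5/9 - 2/9)))*X + 3 = (1/(2*(-7/9)))*X + 3 = ((½)*(-9/7))*X + 3 = -9*X/14 + 3 = 3 - 9*X/14)
(-11*10)*q(f(4, 2), u(-4)) = (-11*10)*(3 - 9/14*(-2)) = -110*(3 + 9/7) = -110*30/7 = -3300/7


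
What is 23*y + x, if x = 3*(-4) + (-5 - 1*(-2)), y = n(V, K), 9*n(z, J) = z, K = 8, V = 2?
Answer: -89/9 ≈ -9.8889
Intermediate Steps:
n(z, J) = z/9
y = 2/9 (y = (1/9)*2 = 2/9 ≈ 0.22222)
x = -15 (x = -12 + (-5 + 2) = -12 - 3 = -15)
23*y + x = 23*(2/9) - 15 = 46/9 - 15 = -89/9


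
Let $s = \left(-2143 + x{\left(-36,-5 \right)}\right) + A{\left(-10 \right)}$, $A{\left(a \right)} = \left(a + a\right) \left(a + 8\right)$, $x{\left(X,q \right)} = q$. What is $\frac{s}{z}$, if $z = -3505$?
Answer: $\frac{2108}{3505} \approx 0.60143$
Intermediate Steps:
$A{\left(a \right)} = 2 a \left(8 + a\right)$
$s = -2108$ ($s = \left(-2143 - 5\right) + 2 \left(-10\right) \left(8 - 10\right) = -2148 + 2 \left(-10\right) \left(-2\right) = -2148 + 40 = -2108$)
$\frac{s}{z} = - \frac{2108}{-3505} = \left(-2108\right) \left(- \frac{1}{3505}\right) = \frac{2108}{3505}$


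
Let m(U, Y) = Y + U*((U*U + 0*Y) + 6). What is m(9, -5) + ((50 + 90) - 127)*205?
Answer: 3443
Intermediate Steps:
m(U, Y) = Y + U*(6 + U**2) (m(U, Y) = Y + U*((U**2 + 0) + 6) = Y + U*(U**2 + 6) = Y + U*(6 + U**2))
m(9, -5) + ((50 + 90) - 127)*205 = (-5 + 9**3 + 6*9) + ((50 + 90) - 127)*205 = (-5 + 729 + 54) + (140 - 127)*205 = 778 + 13*205 = 778 + 2665 = 3443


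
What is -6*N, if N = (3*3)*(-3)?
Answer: 162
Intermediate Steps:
N = -27 (N = 9*(-3) = -27)
-6*N = -6*(-27) = 162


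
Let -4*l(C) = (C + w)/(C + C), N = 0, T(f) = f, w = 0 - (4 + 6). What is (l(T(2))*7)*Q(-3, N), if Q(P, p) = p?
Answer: 0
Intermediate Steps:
w = -10 (w = 0 - 1*10 = 0 - 10 = -10)
l(C) = -(-10 + C)/(8*C) (l(C) = -(C - 10)/(4*(C + C)) = -(-10 + C)/(4*(2*C)) = -(-10 + C)*1/(2*C)/4 = -(-10 + C)/(8*C))
(l(T(2))*7)*Q(-3, N) = (((⅛)*(10 - 1*2)/2)*7)*0 = (((⅛)*(½)*(10 - 2))*7)*0 = (((⅛)*(½)*8)*7)*0 = ((½)*7)*0 = (7/2)*0 = 0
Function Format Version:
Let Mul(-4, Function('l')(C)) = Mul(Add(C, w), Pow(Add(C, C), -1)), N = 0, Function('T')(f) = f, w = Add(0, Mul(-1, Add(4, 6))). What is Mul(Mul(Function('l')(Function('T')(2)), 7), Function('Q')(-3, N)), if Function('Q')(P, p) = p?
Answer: 0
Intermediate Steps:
w = -10 (w = Add(0, Mul(-1, 10)) = Add(0, -10) = -10)
Function('l')(C) = Mul(Rational(-1, 8), Pow(C, -1), Add(-10, C)) (Function('l')(C) = Mul(Rational(-1, 4), Mul(Add(C, -10), Pow(Add(C, C), -1))) = Mul(Rational(-1, 4), Mul(Add(-10, C), Pow(Mul(2, C), -1))) = Mul(Rational(-1, 4), Mul(Add(-10, C), Mul(Rational(1, 2), Pow(C, -1)))) = Mul(Rational(-1, 4), Mul(Rational(1, 2), Pow(C, -1), Add(-10, C))) = Mul(Rational(-1, 8), Pow(C, -1), Add(-10, C)))
Mul(Mul(Function('l')(Function('T')(2)), 7), Function('Q')(-3, N)) = Mul(Mul(Mul(Rational(1, 8), Pow(2, -1), Add(10, Mul(-1, 2))), 7), 0) = Mul(Mul(Mul(Rational(1, 8), Rational(1, 2), Add(10, -2)), 7), 0) = Mul(Mul(Mul(Rational(1, 8), Rational(1, 2), 8), 7), 0) = Mul(Mul(Rational(1, 2), 7), 0) = Mul(Rational(7, 2), 0) = 0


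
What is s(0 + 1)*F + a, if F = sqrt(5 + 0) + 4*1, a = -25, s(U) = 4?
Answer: -9 + 4*sqrt(5) ≈ -0.055728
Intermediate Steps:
F = 4 + sqrt(5) (F = sqrt(5) + 4 = 4 + sqrt(5) ≈ 6.2361)
s(0 + 1)*F + a = 4*(4 + sqrt(5)) - 25 = (16 + 4*sqrt(5)) - 25 = -9 + 4*sqrt(5)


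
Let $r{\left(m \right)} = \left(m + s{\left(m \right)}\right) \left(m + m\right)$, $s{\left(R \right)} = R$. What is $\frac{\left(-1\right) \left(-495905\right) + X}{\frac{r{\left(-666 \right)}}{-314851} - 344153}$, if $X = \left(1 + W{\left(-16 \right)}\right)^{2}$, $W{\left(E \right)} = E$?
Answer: $- \frac{156207026630}{108358690427} \approx -1.4416$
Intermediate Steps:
$X = 225$ ($X = \left(1 - 16\right)^{2} = \left(-15\right)^{2} = 225$)
$r{\left(m \right)} = 4 m^{2}$ ($r{\left(m \right)} = \left(m + m\right) \left(m + m\right) = 2 m 2 m = 4 m^{2}$)
$\frac{\left(-1\right) \left(-495905\right) + X}{\frac{r{\left(-666 \right)}}{-314851} - 344153} = \frac{\left(-1\right) \left(-495905\right) + 225}{\frac{4 \left(-666\right)^{2}}{-314851} - 344153} = \frac{495905 + 225}{4 \cdot 443556 \left(- \frac{1}{314851}\right) - 344153} = \frac{496130}{1774224 \left(- \frac{1}{314851}\right) - 344153} = \frac{496130}{- \frac{1774224}{314851} - 344153} = \frac{496130}{- \frac{108358690427}{314851}} = 496130 \left(- \frac{314851}{108358690427}\right) = - \frac{156207026630}{108358690427}$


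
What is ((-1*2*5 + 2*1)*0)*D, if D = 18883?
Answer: 0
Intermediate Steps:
((-1*2*5 + 2*1)*0)*D = ((-1*2*5 + 2*1)*0)*18883 = ((-2*5 + 2)*0)*18883 = ((-10 + 2)*0)*18883 = -8*0*18883 = 0*18883 = 0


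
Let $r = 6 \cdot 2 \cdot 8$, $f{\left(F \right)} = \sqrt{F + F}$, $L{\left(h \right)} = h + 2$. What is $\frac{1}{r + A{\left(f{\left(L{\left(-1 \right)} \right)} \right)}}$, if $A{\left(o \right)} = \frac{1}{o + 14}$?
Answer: $\frac{18638}{1790593} + \frac{\sqrt{2}}{1790593} \approx 0.01041$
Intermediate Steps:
$L{\left(h \right)} = 2 + h$
$f{\left(F \right)} = \sqrt{2} \sqrt{F}$ ($f{\left(F \right)} = \sqrt{2 F} = \sqrt{2} \sqrt{F}$)
$A{\left(o \right)} = \frac{1}{14 + o}$
$r = 96$ ($r = 12 \cdot 8 = 96$)
$\frac{1}{r + A{\left(f{\left(L{\left(-1 \right)} \right)} \right)}} = \frac{1}{96 + \frac{1}{14 + \sqrt{2} \sqrt{2 - 1}}} = \frac{1}{96 + \frac{1}{14 + \sqrt{2} \sqrt{1}}} = \frac{1}{96 + \frac{1}{14 + \sqrt{2} \cdot 1}} = \frac{1}{96 + \frac{1}{14 + \sqrt{2}}}$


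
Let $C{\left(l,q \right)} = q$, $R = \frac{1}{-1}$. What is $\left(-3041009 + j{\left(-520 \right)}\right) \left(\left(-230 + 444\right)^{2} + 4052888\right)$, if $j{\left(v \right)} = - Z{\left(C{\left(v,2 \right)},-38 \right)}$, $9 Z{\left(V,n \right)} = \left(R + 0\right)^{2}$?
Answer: $- \frac{37392406162696}{3} \approx -1.2464 \cdot 10^{13}$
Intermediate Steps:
$R = -1$
$Z{\left(V,n \right)} = \frac{1}{9}$ ($Z{\left(V,n \right)} = \frac{\left(-1 + 0\right)^{2}}{9} = \frac{\left(-1\right)^{2}}{9} = \frac{1}{9} \cdot 1 = \frac{1}{9}$)
$j{\left(v \right)} = - \frac{1}{9}$ ($j{\left(v \right)} = \left(-1\right) \frac{1}{9} = - \frac{1}{9}$)
$\left(-3041009 + j{\left(-520 \right)}\right) \left(\left(-230 + 444\right)^{2} + 4052888\right) = \left(-3041009 - \frac{1}{9}\right) \left(\left(-230 + 444\right)^{2} + 4052888\right) = - \frac{27369082 \left(214^{2} + 4052888\right)}{9} = - \frac{27369082 \left(45796 + 4052888\right)}{9} = \left(- \frac{27369082}{9}\right) 4098684 = - \frac{37392406162696}{3}$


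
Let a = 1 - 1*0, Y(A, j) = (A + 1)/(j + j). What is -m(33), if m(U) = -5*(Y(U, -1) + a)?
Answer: -80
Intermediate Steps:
Y(A, j) = (1 + A)/(2*j) (Y(A, j) = (1 + A)/((2*j)) = (1 + A)*(1/(2*j)) = (1 + A)/(2*j))
a = 1 (a = 1 + 0 = 1)
m(U) = -5/2 + 5*U/2 (m(U) = -5*((½)*(1 + U)/(-1) + 1) = -5*((½)*(-1)*(1 + U) + 1) = -5*((-½ - U/2) + 1) = -5*(½ - U/2) = -5/2 + 5*U/2)
-m(33) = -(-5/2 + (5/2)*33) = -(-5/2 + 165/2) = -1*80 = -80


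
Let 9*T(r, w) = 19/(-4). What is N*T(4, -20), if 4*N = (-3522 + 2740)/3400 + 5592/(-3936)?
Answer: 893/4100 ≈ 0.21780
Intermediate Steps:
T(r, w) = -19/36 (T(r, w) = (19/(-4))/9 = (19*(-¼))/9 = (⅑)*(-19/4) = -19/36)
N = -423/1025 (N = ((-3522 + 2740)/3400 + 5592/(-3936))/4 = (-782*1/3400 + 5592*(-1/3936))/4 = (-23/100 - 233/164)/4 = (¼)*(-1692/1025) = -423/1025 ≈ -0.41268)
N*T(4, -20) = -423/1025*(-19/36) = 893/4100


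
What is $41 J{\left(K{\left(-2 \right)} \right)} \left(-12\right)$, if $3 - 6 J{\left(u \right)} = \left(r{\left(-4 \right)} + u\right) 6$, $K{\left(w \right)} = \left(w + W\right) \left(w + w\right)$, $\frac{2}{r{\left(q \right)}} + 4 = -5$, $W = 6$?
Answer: $- \frac{24682}{3} \approx -8227.3$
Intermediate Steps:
$r{\left(q \right)} = - \frac{2}{9}$ ($r{\left(q \right)} = \frac{2}{-4 - 5} = \frac{2}{-9} = 2 \left(- \frac{1}{9}\right) = - \frac{2}{9}$)
$K{\left(w \right)} = 2 w \left(6 + w\right)$ ($K{\left(w \right)} = \left(w + 6\right) \left(w + w\right) = \left(6 + w\right) 2 w = 2 w \left(6 + w\right)$)
$J{\left(u \right)} = \frac{13}{18} - u$ ($J{\left(u \right)} = \frac{1}{2} - \frac{\left(- \frac{2}{9} + u\right) 6}{6} = \frac{1}{2} - \frac{- \frac{4}{3} + 6 u}{6} = \frac{1}{2} - \left(- \frac{2}{9} + u\right) = \frac{13}{18} - u$)
$41 J{\left(K{\left(-2 \right)} \right)} \left(-12\right) = 41 \left(\frac{13}{18} - 2 \left(-2\right) \left(6 - 2\right)\right) \left(-12\right) = 41 \left(\frac{13}{18} - 2 \left(-2\right) 4\right) \left(-12\right) = 41 \left(\frac{13}{18} - -16\right) \left(-12\right) = 41 \left(\frac{13}{18} + 16\right) \left(-12\right) = 41 \cdot \frac{301}{18} \left(-12\right) = \frac{12341}{18} \left(-12\right) = - \frac{24682}{3}$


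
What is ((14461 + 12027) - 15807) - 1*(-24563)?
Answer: 35244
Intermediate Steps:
((14461 + 12027) - 15807) - 1*(-24563) = (26488 - 15807) + 24563 = 10681 + 24563 = 35244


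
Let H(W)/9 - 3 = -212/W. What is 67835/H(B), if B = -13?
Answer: 881855/2259 ≈ 390.37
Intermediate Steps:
H(W) = 27 - 1908/W (H(W) = 27 + 9*(-212/W) = 27 - 1908/W)
67835/H(B) = 67835/(27 - 1908/(-13)) = 67835/(27 - 1908*(-1/13)) = 67835/(27 + 1908/13) = 67835/(2259/13) = 67835*(13/2259) = 881855/2259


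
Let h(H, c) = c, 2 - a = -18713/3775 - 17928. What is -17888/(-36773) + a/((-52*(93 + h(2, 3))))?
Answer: -2152600435499/692979830400 ≈ -3.1063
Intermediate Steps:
a = 67704463/3775 (a = 2 - (-18713/3775 - 17928) = 2 - 1*(-67696913/3775) = 2 + 67696913/3775 = 67704463/3775 ≈ 17935.)
-17888/(-36773) + a/((-52*(93 + h(2, 3)))) = -17888/(-36773) + 67704463/(3775*((-52*(93 + 3)))) = -17888*(-1/36773) + 67704463/(3775*((-52*96))) = 17888/36773 + (67704463/3775)/(-4992) = 17888/36773 + (67704463/3775)*(-1/4992) = 17888/36773 - 67704463/18844800 = -2152600435499/692979830400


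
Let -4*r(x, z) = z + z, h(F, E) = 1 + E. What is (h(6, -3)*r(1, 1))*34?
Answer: 34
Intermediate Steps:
r(x, z) = -z/2 (r(x, z) = -(z + z)/4 = -z/2)
(h(6, -3)*r(1, 1))*34 = ((1 - 3)*(-½*1))*34 = -2*(-½)*34 = 1*34 = 34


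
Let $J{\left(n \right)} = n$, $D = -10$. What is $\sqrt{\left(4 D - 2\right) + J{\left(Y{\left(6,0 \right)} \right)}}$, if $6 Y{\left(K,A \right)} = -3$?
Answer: $\frac{i \sqrt{170}}{2} \approx 6.5192 i$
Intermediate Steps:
$Y{\left(K,A \right)} = - \frac{1}{2}$ ($Y{\left(K,A \right)} = \frac{1}{6} \left(-3\right) = - \frac{1}{2}$)
$\sqrt{\left(4 D - 2\right) + J{\left(Y{\left(6,0 \right)} \right)}} = \sqrt{\left(4 \left(-10\right) - 2\right) - \frac{1}{2}} = \sqrt{\left(-40 - 2\right) - \frac{1}{2}} = \sqrt{-42 - \frac{1}{2}} = \sqrt{- \frac{85}{2}} = \frac{i \sqrt{170}}{2}$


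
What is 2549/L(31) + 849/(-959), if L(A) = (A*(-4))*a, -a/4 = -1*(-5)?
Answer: 338971/2378320 ≈ 0.14253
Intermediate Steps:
a = -20 (a = -(-4)*(-5) = -4*5 = -20)
L(A) = 80*A (L(A) = (A*(-4))*(-20) = -4*A*(-20) = 80*A)
2549/L(31) + 849/(-959) = 2549/((80*31)) + 849/(-959) = 2549/2480 + 849*(-1/959) = 2549*(1/2480) - 849/959 = 2549/2480 - 849/959 = 338971/2378320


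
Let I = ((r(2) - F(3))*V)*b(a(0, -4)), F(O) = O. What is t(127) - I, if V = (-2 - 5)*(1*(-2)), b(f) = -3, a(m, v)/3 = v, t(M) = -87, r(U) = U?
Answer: -129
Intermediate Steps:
a(m, v) = 3*v
V = 14 (V = -7*(-2) = 14)
I = 42 (I = ((2 - 1*3)*14)*(-3) = ((2 - 3)*14)*(-3) = -1*14*(-3) = -14*(-3) = 42)
t(127) - I = -87 - 1*42 = -87 - 42 = -129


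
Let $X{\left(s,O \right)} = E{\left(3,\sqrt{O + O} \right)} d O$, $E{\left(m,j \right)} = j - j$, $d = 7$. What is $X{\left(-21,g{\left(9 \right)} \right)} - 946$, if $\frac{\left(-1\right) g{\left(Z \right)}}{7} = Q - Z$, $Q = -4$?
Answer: $-946$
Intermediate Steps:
$E{\left(m,j \right)} = 0$
$g{\left(Z \right)} = 28 + 7 Z$ ($g{\left(Z \right)} = - 7 \left(-4 - Z\right) = 28 + 7 Z$)
$X{\left(s,O \right)} = 0$ ($X{\left(s,O \right)} = 0 \cdot 7 O = 0 O = 0$)
$X{\left(-21,g{\left(9 \right)} \right)} - 946 = 0 - 946 = -946$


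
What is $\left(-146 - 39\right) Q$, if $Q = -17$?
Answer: $3145$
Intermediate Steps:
$\left(-146 - 39\right) Q = \left(-146 - 39\right) \left(-17\right) = \left(-185\right) \left(-17\right) = 3145$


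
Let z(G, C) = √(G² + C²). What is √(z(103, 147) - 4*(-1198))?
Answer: √(4792 + √32218) ≈ 70.509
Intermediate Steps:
z(G, C) = √(C² + G²)
√(z(103, 147) - 4*(-1198)) = √(√(147² + 103²) - 4*(-1198)) = √(√(21609 + 10609) + 4792) = √(√32218 + 4792) = √(4792 + √32218)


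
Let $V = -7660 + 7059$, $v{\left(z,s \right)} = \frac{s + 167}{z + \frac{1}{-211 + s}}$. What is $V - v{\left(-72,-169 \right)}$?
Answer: $- \frac{16444721}{27361} \approx -601.03$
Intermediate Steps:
$v{\left(z,s \right)} = \frac{167 + s}{z + \frac{1}{-211 + s}}$
$V = -601$
$V - v{\left(-72,-169 \right)} = -601 - \frac{-35237 + \left(-169\right)^{2} - -7436}{1 - -15192 - -12168} = -601 - \frac{-35237 + 28561 + 7436}{1 + 15192 + 12168} = -601 - \frac{1}{27361} \cdot 760 = -601 - \frac{760}{27361} = - \frac{16444721}{27361}$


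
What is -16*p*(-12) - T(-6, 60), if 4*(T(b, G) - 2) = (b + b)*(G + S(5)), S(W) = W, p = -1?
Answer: 1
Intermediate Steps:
T(b, G) = 2 + b*(5 + G)/2 (T(b, G) = 2 + ((b + b)*(G + 5))/4 = 2 + ((2*b)*(5 + G))/4 = 2 + (2*b*(5 + G))/4 = 2 + b*(5 + G)/2)
-16*p*(-12) - T(-6, 60) = -16*(-1)*(-12) - (2 + (5/2)*(-6) + (½)*60*(-6)) = 16*(-12) - (2 - 15 - 180) = -192 - 1*(-193) = -192 + 193 = 1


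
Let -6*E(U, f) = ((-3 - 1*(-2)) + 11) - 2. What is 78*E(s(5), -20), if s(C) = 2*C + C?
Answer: -104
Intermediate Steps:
s(C) = 3*C
E(U, f) = -4/3 (E(U, f) = -(((-3 - 1*(-2)) + 11) - 2)/6 = -(((-3 + 2) + 11) - 2)/6 = -((-1 + 11) - 2)/6 = -(10 - 2)/6 = -⅙*8 = -4/3)
78*E(s(5), -20) = 78*(-4/3) = -104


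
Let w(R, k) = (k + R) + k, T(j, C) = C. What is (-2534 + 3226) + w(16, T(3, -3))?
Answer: 702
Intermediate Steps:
w(R, k) = R + 2*k (w(R, k) = (R + k) + k = R + 2*k)
(-2534 + 3226) + w(16, T(3, -3)) = (-2534 + 3226) + (16 + 2*(-3)) = 692 + (16 - 6) = 692 + 10 = 702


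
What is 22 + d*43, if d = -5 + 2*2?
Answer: -21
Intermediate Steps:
d = -1 (d = -5 + 4 = -1)
22 + d*43 = 22 - 1*43 = 22 - 43 = -21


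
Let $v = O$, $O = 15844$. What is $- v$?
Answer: $-15844$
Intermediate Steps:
$v = 15844$
$- v = \left(-1\right) 15844 = -15844$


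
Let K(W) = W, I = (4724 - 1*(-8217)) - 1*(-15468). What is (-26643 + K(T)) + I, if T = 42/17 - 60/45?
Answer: 90124/51 ≈ 1767.1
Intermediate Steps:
T = 58/51 (T = 42*(1/17) - 60*1/45 = 42/17 - 4/3 = 58/51 ≈ 1.1373)
I = 28409 (I = (4724 + 8217) + 15468 = 12941 + 15468 = 28409)
(-26643 + K(T)) + I = (-26643 + 58/51) + 28409 = -1358735/51 + 28409 = 90124/51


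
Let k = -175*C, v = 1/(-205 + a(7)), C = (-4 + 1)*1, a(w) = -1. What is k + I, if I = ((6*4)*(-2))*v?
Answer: 54099/103 ≈ 525.23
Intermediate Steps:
C = -3 (C = -3*1 = -3)
v = -1/206 (v = 1/(-205 - 1) = 1/(-206) = -1/206 ≈ -0.0048544)
I = 24/103 (I = ((6*4)*(-2))*(-1/206) = (24*(-2))*(-1/206) = -48*(-1/206) = 24/103 ≈ 0.23301)
k = 525 (k = -175*(-3) = 525)
k + I = 525 + 24/103 = 54099/103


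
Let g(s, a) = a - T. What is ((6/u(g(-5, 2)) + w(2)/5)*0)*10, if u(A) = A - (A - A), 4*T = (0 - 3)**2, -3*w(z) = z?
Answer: 0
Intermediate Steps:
w(z) = -z/3
T = 9/4 (T = (0 - 3)**2/4 = (1/4)*(-3)**2 = (1/4)*9 = 9/4 ≈ 2.2500)
g(s, a) = -9/4 + a (g(s, a) = a - 1*9/4 = a - 9/4 = -9/4 + a)
u(A) = A (u(A) = A - 1*0 = A + 0 = A)
((6/u(g(-5, 2)) + w(2)/5)*0)*10 = ((6/(-9/4 + 2) - 1/3*2/5)*0)*10 = ((6/(-1/4) - 2/3*1/5)*0)*10 = ((6*(-4) - 2/15)*0)*10 = ((-24 - 2/15)*0)*10 = -362/15*0*10 = 0*10 = 0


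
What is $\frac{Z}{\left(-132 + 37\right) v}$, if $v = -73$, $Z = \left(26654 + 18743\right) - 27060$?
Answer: $\frac{18337}{6935} \approx 2.6441$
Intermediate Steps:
$Z = 18337$ ($Z = 45397 - 27060 = 18337$)
$\frac{Z}{\left(-132 + 37\right) v} = \frac{18337}{\left(-132 + 37\right) \left(-73\right)} = \frac{18337}{\left(-95\right) \left(-73\right)} = \frac{18337}{6935}$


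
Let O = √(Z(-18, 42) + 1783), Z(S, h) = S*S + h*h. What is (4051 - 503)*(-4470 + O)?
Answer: -15859560 + 24836*√79 ≈ -1.5639e+7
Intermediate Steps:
Z(S, h) = S² + h²
O = 7*√79 (O = √(((-18)² + 42²) + 1783) = √((324 + 1764) + 1783) = √(2088 + 1783) = √3871 = 7*√79 ≈ 62.217)
(4051 - 503)*(-4470 + O) = (4051 - 503)*(-4470 + 7*√79) = 3548*(-4470 + 7*√79) = -15859560 + 24836*√79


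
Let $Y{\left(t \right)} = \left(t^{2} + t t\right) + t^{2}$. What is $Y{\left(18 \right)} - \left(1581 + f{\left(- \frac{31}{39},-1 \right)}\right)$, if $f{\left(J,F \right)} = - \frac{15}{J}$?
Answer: $- \frac{19464}{31} \approx -627.87$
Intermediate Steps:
$Y{\left(t \right)} = 3 t^{2}$ ($Y{\left(t \right)} = \left(t^{2} + t^{2}\right) + t^{2} = 2 t^{2} + t^{2} = 3 t^{2}$)
$Y{\left(18 \right)} - \left(1581 + f{\left(- \frac{31}{39},-1 \right)}\right) = 3 \cdot 18^{2} - \left(1581 - \frac{15}{\left(-31\right) \frac{1}{39}}\right) = 3 \cdot 324 - \left(1581 - \frac{15}{\left(-31\right) \frac{1}{39}}\right) = 972 - \left(1581 - \frac{15}{- \frac{31}{39}}\right) = 972 - \left(1581 - - \frac{585}{31}\right) = 972 - \frac{49596}{31} = - \frac{19464}{31}$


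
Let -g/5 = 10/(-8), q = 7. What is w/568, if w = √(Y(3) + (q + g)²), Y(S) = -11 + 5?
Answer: √2713/2272 ≈ 0.022925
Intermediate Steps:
g = 25/4 (g = -50/(-8) = -50*(-1)/8 = -5*(-5/4) = 25/4 ≈ 6.2500)
Y(S) = -6
w = √2713/4 (w = √(-6 + (7 + 25/4)²) = √(-6 + (53/4)²) = √(-6 + 2809/16) = √(2713/16) = √2713/4 ≈ 13.022)
w/568 = (√2713/4)/568 = (√2713/4)*(1/568) = √2713/2272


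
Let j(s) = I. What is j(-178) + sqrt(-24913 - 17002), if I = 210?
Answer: 210 + I*sqrt(41915) ≈ 210.0 + 204.73*I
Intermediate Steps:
j(s) = 210
j(-178) + sqrt(-24913 - 17002) = 210 + sqrt(-24913 - 17002) = 210 + sqrt(-41915) = 210 + I*sqrt(41915)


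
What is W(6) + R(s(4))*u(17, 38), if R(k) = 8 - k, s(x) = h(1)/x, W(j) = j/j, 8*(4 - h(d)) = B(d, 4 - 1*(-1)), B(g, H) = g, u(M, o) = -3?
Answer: -643/32 ≈ -20.094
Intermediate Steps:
h(d) = 4 - d/8
W(j) = 1
s(x) = 31/(8*x) (s(x) = (4 - ⅛*1)/x = (4 - ⅛)/x = 31/(8*x))
W(6) + R(s(4))*u(17, 38) = 1 + (8 - 31/(8*4))*(-3) = 1 + (8 - 1*31/32)*(-3) = 1 + (8 - 31/32)*(-3) = 1 + (225/32)*(-3) = 1 - 675/32 = -643/32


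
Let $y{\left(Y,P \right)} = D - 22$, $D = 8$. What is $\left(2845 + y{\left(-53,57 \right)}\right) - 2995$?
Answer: $-164$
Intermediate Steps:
$y{\left(Y,P \right)} = -14$ ($y{\left(Y,P \right)} = 8 - 22 = -14$)
$\left(2845 + y{\left(-53,57 \right)}\right) - 2995 = \left(2845 - 14\right) - 2995 = 2831 - 2995 = -164$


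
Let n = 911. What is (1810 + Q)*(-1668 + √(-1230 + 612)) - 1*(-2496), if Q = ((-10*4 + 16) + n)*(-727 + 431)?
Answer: 434920152 - 260742*I*√618 ≈ 4.3492e+8 - 6.4819e+6*I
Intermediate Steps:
Q = -262552 (Q = ((-10*4 + 16) + 911)*(-727 + 431) = ((-40 + 16) + 911)*(-296) = (-24 + 911)*(-296) = 887*(-296) = -262552)
(1810 + Q)*(-1668 + √(-1230 + 612)) - 1*(-2496) = (1810 - 262552)*(-1668 + √(-1230 + 612)) - 1*(-2496) = -260742*(-1668 + √(-618)) + 2496 = -260742*(-1668 + I*√618) + 2496 = (434917656 - 260742*I*√618) + 2496 = 434920152 - 260742*I*√618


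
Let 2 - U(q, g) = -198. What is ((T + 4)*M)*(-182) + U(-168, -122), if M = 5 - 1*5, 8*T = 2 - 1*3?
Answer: 200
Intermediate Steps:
T = -⅛ (T = (2 - 1*3)/8 = (2 - 3)/8 = (⅛)*(-1) = -⅛ ≈ -0.12500)
M = 0 (M = 5 - 5 = 0)
U(q, g) = 200 (U(q, g) = 2 - 1*(-198) = 2 + 198 = 200)
((T + 4)*M)*(-182) + U(-168, -122) = ((-⅛ + 4)*0)*(-182) + 200 = ((31/8)*0)*(-182) + 200 = 0*(-182) + 200 = 0 + 200 = 200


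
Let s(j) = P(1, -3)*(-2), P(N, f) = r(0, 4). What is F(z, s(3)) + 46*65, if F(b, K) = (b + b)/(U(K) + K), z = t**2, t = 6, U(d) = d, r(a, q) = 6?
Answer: 2987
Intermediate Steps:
P(N, f) = 6
s(j) = -12 (s(j) = 6*(-2) = -12)
z = 36 (z = 6**2 = 36)
F(b, K) = b/K (F(b, K) = (b + b)/(K + K) = (2*b)/((2*K)) = (2*b)*(1/(2*K)) = b/K)
F(z, s(3)) + 46*65 = 36/(-12) + 46*65 = 36*(-1/12) + 2990 = -3 + 2990 = 2987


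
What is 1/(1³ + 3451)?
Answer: 1/3452 ≈ 0.00028969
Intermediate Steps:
1/(1³ + 3451) = 1/(1 + 3451) = 1/3452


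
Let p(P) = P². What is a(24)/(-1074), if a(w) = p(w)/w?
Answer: -4/179 ≈ -0.022346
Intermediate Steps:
a(w) = w (a(w) = w²/w = w)
a(24)/(-1074) = 24/(-1074) = 24*(-1/1074) = -4/179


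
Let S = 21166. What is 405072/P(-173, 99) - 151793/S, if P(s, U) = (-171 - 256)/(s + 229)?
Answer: -68599290989/1291126 ≈ -53131.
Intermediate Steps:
P(s, U) = -427/(229 + s)
405072/P(-173, 99) - 151793/S = 405072/((-427/(229 - 173))) - 151793/21166 = 405072/((-427/56)) - 151793*1/21166 = 405072/((-427*1/56)) - 151793/21166 = 405072/(-61/8) - 151793/21166 = 405072*(-8/61) - 151793/21166 = -3240576/61 - 151793/21166 = -68599290989/1291126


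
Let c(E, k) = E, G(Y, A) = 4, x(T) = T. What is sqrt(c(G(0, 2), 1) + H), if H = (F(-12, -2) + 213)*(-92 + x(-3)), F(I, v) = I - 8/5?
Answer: I*sqrt(18939) ≈ 137.62*I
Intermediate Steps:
F(I, v) = -8/5 + I (F(I, v) = I - 8*1/5 = I - 8/5 = -8/5 + I)
H = -18943 (H = ((-8/5 - 12) + 213)*(-92 - 3) = (-68/5 + 213)*(-95) = (997/5)*(-95) = -18943)
sqrt(c(G(0, 2), 1) + H) = sqrt(4 - 18943) = sqrt(-18939) = I*sqrt(18939)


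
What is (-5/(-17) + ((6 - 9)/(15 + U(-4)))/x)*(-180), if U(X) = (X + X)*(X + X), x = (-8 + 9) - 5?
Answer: -73395/1343 ≈ -54.650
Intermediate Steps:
x = -4 (x = 1 - 5 = -4)
U(X) = 4*X**2 (U(X) = (2*X)*(2*X) = 4*X**2)
(-5/(-17) + ((6 - 9)/(15 + U(-4)))/x)*(-180) = (-5/(-17) + ((6 - 9)/(15 + 4*(-4)**2))/(-4))*(-180) = (-5*(-1/17) - 3/(15 + 4*16)*(-1/4))*(-180) = (5/17 - 3/(15 + 64)*(-1/4))*(-180) = (5/17 - 3/79*(-1/4))*(-180) = (5/17 + 3/316)*(-180) = (1631/5372)*(-180) = -73395/1343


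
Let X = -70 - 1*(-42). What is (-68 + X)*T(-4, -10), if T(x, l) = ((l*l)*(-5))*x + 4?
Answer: -192384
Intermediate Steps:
X = -28 (X = -70 + 42 = -28)
T(x, l) = 4 - 5*x*l**2 (T(x, l) = (l**2*(-5))*x + 4 = (-5*l**2)*x + 4 = -5*x*l**2 + 4 = 4 - 5*x*l**2)
(-68 + X)*T(-4, -10) = (-68 - 28)*(4 - 5*(-4)*(-10)**2) = -96*(4 - 5*(-4)*100) = -96*(4 + 2000) = -96*2004 = -192384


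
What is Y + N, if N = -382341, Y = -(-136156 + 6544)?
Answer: -252729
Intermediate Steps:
Y = 129612 (Y = -1*(-129612) = 129612)
Y + N = 129612 - 382341 = -252729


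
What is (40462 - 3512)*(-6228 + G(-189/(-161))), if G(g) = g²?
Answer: -121708976850/529 ≈ -2.3007e+8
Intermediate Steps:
(40462 - 3512)*(-6228 + G(-189/(-161))) = (40462 - 3512)*(-6228 + (-189/(-161))²) = 36950*(-6228 + (-189*(-1/161))²) = 36950*(-6228 + (27/23)²) = 36950*(-6228 + 729/529) = 36950*(-3293883/529) = -121708976850/529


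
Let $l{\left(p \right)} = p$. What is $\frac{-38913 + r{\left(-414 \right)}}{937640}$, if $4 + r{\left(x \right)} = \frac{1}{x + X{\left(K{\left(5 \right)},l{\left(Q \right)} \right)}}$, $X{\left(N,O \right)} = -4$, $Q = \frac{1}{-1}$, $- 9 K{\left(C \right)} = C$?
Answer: $- \frac{16267307}{391933520} \approx -0.041505$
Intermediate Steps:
$K{\left(C \right)} = - \frac{C}{9}$
$Q = -1$
$r{\left(x \right)} = -4 + \frac{1}{-4 + x}$ ($r{\left(x \right)} = -4 + \frac{1}{x - 4} = -4 + \frac{1}{-4 + x}$)
$\frac{-38913 + r{\left(-414 \right)}}{937640} = \frac{-38913 + \frac{17 - -1656}{-4 - 414}}{937640} = \left(-38913 + \frac{17 + 1656}{-418}\right) \frac{1}{937640} = \left(-38913 - \frac{1673}{418}\right) \frac{1}{937640} = \left(- \frac{16267307}{418}\right) \frac{1}{937640} = - \frac{16267307}{391933520}$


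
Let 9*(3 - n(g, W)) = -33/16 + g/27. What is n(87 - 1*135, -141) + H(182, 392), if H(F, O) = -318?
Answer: -407687/1296 ≈ -314.57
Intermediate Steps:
n(g, W) = 155/48 - g/243 (n(g, W) = 3 - (-33/16 + g/27)/9 = 3 + (11/48 - g/243) = 155/48 - g/243)
n(87 - 1*135, -141) + H(182, 392) = (155/48 - (87 - 1*135)/243) - 318 = (155/48 - (87 - 135)/243) - 318 = (155/48 - 1/243*(-48)) - 318 = (155/48 + 16/81) - 318 = 4441/1296 - 318 = -407687/1296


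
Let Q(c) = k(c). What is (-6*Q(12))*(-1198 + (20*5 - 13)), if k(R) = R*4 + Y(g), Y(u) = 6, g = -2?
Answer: 359964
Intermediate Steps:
k(R) = 6 + 4*R (k(R) = R*4 + 6 = 4*R + 6 = 6 + 4*R)
Q(c) = 6 + 4*c
(-6*Q(12))*(-1198 + (20*5 - 13)) = (-6*(6 + 4*12))*(-1198 + (20*5 - 13)) = (-6*(6 + 48))*(-1198 + (100 - 13)) = (-6*54)*(-1198 + 87) = -324*(-1111) = 359964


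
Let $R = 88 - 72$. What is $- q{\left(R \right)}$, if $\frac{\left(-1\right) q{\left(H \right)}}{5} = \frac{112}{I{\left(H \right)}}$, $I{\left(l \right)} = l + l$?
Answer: $\frac{35}{2} \approx 17.5$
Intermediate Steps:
$I{\left(l \right)} = 2 l$
$R = 16$ ($R = 88 - 72 = 16$)
$q{\left(H \right)} = - \frac{280}{H}$ ($q{\left(H \right)} = - 5 \frac{112}{2 H} = - 5 \cdot 112 \frac{1}{2 H} = - 5 \frac{56}{H} = - \frac{280}{H}$)
$- q{\left(R \right)} = - \frac{-280}{16} = \left(-1\right) \left(- \frac{35}{2}\right) = \frac{35}{2}$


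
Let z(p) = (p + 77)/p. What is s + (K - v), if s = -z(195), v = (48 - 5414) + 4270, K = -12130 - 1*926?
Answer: -2332472/195 ≈ -11961.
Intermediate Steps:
z(p) = (77 + p)/p
K = -13056 (K = -12130 - 926 = -13056)
v = -1096 (v = -5366 + 4270 = -1096)
s = -272/195 (s = -(77 + 195)/195 = -272/195 ≈ -1.3949)
s + (K - v) = -272/195 + (-13056 - 1*(-1096)) = -272/195 + (-13056 + 1096) = -272/195 - 11960 = -2332472/195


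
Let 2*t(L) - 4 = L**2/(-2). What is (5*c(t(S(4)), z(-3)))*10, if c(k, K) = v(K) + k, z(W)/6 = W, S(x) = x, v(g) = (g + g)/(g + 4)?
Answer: 200/7 ≈ 28.571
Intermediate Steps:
v(g) = 2*g/(4 + g) (v(g) = (2*g)/(4 + g) = 2*g/(4 + g))
t(L) = 2 - L**2/4 (t(L) = 2 + (L**2/(-2))/2 = 2 + (L**2*(-1/2))/2 = 2 + (-L**2/2)/2 = 2 - L**2/4)
z(W) = 6*W
c(k, K) = k + 2*K/(4 + K) (c(k, K) = 2*K/(4 + K) + k = k + 2*K/(4 + K))
(5*c(t(S(4)), z(-3)))*10 = (5*((2*(6*(-3)) + (2 - 1/4*4**2)*(4 + 6*(-3)))/(4 + 6*(-3))))*10 = (5*((2*(-18) + (2 - 1/4*16)*(4 - 18))/(4 - 18)))*10 = (5*((-36 + (2 - 4)*(-14))/(-14)))*10 = (5*(-(-36 - 2*(-14))/14))*10 = (5*(-(-36 + 28)/14))*10 = (5*(-1/14*(-8)))*10 = (5*(4/7))*10 = (20/7)*10 = 200/7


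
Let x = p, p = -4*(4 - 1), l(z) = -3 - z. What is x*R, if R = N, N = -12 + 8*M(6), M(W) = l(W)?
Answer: 1008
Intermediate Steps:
M(W) = -3 - W
p = -12 (p = -4*3 = -12)
N = -84 (N = -12 + 8*(-3 - 1*6) = -12 + 8*(-3 - 6) = -12 + 8*(-9) = -12 - 72 = -84)
R = -84
x = -12
x*R = -12*(-84) = 1008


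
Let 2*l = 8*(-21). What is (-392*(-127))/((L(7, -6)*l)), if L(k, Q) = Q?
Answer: 889/9 ≈ 98.778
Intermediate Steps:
l = -84 (l = (8*(-21))/2 = (1/2)*(-168) = -84)
(-392*(-127))/((L(7, -6)*l)) = (-392*(-127))/((-6*(-84))) = 49784/504 = 49784*(1/504) = 889/9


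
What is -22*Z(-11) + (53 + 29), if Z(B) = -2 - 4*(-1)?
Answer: 38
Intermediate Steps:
Z(B) = 2 (Z(B) = -2 + 4 = 2)
-22*Z(-11) + (53 + 29) = -22*2 + (53 + 29) = -44 + 82 = 38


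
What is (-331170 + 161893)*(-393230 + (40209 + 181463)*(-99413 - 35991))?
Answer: 5080962353576886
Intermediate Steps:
(-331170 + 161893)*(-393230 + (40209 + 181463)*(-99413 - 35991)) = -169277*(-393230 + 221672*(-135404)) = -169277*(-393230 - 30015275488) = -169277*(-30015668718) = 5080962353576886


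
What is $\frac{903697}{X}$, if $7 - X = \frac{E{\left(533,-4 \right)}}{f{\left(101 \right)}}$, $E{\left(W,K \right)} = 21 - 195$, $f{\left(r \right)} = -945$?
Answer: $\frac{14982345}{113} \approx 1.3259 \cdot 10^{5}$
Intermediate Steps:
$E{\left(W,K \right)} = -174$
$X = \frac{2147}{315}$ ($X = 7 - - \frac{174}{-945} = 7 - \left(-174\right) \left(- \frac{1}{945}\right) = 7 - \frac{58}{315} = \frac{2147}{315} \approx 6.8159$)
$\frac{903697}{X} = \frac{903697}{\frac{2147}{315}} = 903697 \cdot \frac{315}{2147} = \frac{14982345}{113}$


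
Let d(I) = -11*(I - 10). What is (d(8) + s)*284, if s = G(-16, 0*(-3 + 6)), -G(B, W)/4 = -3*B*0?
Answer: 6248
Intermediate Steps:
d(I) = 110 - 11*I (d(I) = -11*(-10 + I) = 110 - 11*I)
G(B, W) = 0 (G(B, W) = -4*(-3*B)*0 = -4*0 = 0)
s = 0
(d(8) + s)*284 = ((110 - 11*8) + 0)*284 = ((110 - 88) + 0)*284 = (22 + 0)*284 = 22*284 = 6248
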